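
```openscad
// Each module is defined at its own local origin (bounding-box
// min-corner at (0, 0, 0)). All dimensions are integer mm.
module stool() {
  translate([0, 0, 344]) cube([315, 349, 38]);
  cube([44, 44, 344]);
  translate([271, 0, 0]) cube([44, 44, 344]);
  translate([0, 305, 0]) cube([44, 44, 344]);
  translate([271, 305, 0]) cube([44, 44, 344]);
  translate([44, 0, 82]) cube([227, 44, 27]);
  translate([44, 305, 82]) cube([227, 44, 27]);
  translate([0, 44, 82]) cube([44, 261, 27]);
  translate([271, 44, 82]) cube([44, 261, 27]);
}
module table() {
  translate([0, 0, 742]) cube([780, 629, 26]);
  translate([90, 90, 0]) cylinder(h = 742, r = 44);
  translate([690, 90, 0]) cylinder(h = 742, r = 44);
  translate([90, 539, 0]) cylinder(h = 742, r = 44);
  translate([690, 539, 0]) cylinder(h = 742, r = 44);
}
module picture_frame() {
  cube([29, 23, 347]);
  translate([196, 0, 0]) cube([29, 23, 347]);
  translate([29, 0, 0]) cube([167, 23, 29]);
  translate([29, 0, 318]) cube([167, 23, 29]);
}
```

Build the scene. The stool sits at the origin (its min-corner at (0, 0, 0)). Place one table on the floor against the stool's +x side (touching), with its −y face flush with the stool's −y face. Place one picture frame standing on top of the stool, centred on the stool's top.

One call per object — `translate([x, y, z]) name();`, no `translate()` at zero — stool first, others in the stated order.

stool();
translate([315, 0, 0]) table();
translate([45, 163, 382]) picture_frame();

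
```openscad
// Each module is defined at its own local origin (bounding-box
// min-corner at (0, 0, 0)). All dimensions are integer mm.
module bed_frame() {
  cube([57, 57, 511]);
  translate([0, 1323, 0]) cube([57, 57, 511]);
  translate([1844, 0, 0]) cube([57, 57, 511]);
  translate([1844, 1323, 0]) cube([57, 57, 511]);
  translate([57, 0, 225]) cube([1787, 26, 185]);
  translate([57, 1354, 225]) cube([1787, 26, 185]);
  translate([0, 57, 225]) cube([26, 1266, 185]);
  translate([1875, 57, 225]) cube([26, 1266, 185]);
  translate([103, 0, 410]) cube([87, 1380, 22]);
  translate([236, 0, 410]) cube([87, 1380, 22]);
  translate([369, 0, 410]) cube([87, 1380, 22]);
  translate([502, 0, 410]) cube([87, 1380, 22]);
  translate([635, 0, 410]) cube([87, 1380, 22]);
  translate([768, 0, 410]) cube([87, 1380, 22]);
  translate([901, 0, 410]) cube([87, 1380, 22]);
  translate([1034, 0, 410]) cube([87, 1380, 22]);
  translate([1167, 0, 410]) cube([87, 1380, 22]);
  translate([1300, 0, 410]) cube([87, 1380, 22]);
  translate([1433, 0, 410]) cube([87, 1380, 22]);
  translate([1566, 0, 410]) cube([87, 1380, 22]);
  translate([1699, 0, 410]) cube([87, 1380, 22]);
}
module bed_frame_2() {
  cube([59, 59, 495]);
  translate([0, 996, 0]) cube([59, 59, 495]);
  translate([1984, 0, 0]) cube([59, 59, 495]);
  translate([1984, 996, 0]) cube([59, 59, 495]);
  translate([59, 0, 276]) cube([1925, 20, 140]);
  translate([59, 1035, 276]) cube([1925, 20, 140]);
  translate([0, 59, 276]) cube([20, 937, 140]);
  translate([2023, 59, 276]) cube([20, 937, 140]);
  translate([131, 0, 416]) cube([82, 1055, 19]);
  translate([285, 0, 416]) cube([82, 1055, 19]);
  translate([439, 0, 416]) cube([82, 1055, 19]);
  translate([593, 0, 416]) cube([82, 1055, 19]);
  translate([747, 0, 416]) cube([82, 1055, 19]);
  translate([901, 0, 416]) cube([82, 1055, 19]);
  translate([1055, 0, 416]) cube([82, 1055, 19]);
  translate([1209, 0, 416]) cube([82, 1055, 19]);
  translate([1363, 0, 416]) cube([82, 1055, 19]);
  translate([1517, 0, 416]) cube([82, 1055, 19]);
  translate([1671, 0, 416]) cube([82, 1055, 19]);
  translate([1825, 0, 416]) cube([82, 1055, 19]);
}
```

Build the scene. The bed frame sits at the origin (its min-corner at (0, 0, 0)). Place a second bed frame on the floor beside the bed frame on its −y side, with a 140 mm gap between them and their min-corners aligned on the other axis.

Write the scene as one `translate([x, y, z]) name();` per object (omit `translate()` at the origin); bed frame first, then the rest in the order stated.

bed_frame();
translate([0, -1195, 0]) bed_frame_2();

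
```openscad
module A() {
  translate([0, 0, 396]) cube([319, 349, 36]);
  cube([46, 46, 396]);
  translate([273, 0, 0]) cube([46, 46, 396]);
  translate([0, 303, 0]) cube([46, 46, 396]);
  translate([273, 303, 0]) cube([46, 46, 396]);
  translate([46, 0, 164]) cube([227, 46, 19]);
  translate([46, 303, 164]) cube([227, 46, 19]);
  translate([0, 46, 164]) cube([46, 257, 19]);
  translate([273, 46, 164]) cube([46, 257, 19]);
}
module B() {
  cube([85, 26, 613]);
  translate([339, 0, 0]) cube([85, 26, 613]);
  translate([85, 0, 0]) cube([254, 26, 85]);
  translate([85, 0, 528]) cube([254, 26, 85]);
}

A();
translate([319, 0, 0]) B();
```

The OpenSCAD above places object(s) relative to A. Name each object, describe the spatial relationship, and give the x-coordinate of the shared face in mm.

A is a stool. B is a picture frame. The picture frame is against the stool's +x side, with their −y faces flush. The x-coordinate of the shared face is 319 mm.

The stool's +x face and the picture frame's −x face are both at x = 319 mm.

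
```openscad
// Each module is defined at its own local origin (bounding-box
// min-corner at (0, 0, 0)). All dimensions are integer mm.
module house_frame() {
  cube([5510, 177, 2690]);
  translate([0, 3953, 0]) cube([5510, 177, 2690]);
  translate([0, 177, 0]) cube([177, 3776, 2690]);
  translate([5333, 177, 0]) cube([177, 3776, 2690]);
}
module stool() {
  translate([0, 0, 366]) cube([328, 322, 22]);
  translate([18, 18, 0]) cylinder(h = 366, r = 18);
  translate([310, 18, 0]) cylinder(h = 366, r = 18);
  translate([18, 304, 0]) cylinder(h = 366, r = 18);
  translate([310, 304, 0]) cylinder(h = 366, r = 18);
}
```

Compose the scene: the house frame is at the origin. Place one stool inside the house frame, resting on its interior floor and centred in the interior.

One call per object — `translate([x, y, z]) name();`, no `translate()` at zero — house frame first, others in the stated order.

house_frame();
translate([2591, 1904, 0]) stool();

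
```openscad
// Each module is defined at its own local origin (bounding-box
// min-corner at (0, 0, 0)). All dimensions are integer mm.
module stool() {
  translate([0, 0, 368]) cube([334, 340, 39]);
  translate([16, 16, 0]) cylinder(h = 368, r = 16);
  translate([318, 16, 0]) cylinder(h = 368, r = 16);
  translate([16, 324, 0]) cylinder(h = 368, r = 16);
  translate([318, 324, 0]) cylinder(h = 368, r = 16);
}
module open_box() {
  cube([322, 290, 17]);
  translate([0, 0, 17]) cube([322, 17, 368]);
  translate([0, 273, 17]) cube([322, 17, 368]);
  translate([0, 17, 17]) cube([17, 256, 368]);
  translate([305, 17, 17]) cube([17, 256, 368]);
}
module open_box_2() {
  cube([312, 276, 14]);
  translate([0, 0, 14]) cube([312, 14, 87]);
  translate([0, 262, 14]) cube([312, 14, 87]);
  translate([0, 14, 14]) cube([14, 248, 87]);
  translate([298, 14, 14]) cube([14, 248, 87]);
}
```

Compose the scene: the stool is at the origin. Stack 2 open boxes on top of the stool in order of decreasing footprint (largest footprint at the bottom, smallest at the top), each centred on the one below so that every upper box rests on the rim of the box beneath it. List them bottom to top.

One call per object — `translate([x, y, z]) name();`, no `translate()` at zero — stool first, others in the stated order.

stool();
translate([6, 25, 407]) open_box();
translate([11, 32, 792]) open_box_2();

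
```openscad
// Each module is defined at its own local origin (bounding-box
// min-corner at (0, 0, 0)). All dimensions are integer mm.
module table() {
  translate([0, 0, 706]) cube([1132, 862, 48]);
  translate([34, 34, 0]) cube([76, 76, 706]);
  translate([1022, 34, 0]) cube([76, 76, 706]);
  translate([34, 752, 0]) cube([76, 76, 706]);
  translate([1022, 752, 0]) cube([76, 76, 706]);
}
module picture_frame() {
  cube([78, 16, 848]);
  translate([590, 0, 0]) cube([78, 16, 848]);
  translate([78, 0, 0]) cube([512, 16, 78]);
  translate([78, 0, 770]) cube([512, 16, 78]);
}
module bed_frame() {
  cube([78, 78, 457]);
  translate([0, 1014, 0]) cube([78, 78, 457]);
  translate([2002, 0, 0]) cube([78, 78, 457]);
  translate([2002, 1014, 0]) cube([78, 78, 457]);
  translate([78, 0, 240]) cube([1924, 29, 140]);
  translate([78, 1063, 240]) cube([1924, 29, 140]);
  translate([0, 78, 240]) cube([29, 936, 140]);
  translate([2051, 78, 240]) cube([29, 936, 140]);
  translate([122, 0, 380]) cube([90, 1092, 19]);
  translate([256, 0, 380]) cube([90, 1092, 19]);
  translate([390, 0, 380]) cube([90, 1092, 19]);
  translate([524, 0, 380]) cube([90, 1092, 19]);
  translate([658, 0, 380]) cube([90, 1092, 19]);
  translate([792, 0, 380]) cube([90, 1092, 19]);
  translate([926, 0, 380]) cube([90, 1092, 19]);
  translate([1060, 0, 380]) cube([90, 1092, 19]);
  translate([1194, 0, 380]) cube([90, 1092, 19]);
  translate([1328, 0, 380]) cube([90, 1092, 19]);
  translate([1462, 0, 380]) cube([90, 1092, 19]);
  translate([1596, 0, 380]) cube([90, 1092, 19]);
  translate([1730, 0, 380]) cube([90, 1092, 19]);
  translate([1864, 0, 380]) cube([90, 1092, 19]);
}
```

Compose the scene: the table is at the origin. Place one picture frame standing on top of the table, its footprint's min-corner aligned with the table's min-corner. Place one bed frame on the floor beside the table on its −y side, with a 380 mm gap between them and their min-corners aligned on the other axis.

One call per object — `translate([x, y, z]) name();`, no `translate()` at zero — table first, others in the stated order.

table();
translate([0, 0, 754]) picture_frame();
translate([0, -1472, 0]) bed_frame();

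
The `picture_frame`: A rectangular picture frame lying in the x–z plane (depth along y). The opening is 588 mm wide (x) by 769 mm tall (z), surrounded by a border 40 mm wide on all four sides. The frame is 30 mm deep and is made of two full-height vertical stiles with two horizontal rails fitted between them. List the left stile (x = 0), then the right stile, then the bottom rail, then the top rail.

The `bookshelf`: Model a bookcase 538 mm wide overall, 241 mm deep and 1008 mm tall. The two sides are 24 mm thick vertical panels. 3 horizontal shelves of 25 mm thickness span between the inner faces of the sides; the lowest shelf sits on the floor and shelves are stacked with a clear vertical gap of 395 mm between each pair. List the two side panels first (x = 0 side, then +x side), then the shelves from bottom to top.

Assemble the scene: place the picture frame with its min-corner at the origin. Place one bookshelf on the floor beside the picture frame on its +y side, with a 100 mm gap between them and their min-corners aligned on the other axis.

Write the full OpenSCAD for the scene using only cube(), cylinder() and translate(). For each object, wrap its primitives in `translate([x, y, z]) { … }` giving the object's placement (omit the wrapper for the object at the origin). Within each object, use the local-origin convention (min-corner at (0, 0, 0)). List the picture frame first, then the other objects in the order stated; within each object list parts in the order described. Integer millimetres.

cube([40, 30, 849]);
translate([628, 0, 0]) cube([40, 30, 849]);
translate([40, 0, 0]) cube([588, 30, 40]);
translate([40, 0, 809]) cube([588, 30, 40]);
translate([0, 130, 0]) {
  cube([24, 241, 1008]);
  translate([514, 0, 0]) cube([24, 241, 1008]);
  translate([24, 0, 0]) cube([490, 241, 25]);
  translate([24, 0, 420]) cube([490, 241, 25]);
  translate([24, 0, 840]) cube([490, 241, 25]);
}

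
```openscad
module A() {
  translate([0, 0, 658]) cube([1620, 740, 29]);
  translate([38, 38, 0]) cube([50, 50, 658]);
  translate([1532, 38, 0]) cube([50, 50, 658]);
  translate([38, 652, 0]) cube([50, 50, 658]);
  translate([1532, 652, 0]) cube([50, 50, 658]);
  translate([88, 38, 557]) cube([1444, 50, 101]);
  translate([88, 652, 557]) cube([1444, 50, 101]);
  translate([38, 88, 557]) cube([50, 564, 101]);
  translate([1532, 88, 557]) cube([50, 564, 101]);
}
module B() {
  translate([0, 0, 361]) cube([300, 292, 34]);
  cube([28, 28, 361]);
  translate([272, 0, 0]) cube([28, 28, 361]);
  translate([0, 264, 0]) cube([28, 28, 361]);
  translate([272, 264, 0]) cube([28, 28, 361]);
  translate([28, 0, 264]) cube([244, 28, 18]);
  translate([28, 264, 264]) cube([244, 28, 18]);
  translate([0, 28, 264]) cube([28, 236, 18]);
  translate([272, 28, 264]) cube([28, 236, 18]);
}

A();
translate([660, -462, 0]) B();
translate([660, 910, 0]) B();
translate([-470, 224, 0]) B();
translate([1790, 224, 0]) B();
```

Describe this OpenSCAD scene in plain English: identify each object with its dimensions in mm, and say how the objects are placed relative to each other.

A is a rectangular dining table. The top is 1620×740×29 mm with its upper surface at z = 687 mm. It stands on four 50×50 mm square legs, each inset 38 mm from the nearest pair of top edges, running from the floor to the underside of the top. Four apron rails, 50 mm thick and 101 mm tall, run between adjacent legs with their top edges flush with the underside of the top and their outer faces flush with the legs' outer faces.

B is a four-legged stool. The seat is a 300×292×34 mm slab whose top surface is at z = 395 mm; four square legs, each 28×28 mm in cross-section, run from the floor (z = 0) to the underside of the seat, each flush with a corner of the seat. Four stretchers, 28 mm wide and 18 mm tall, connect adjacent legs with their undersides at z = 264 mm, each running between the inner faces of the legs it joins and aligned with the legs' outer faces on the other axis.

Four stools sit around the table at the −y, +y, −x, +x sides.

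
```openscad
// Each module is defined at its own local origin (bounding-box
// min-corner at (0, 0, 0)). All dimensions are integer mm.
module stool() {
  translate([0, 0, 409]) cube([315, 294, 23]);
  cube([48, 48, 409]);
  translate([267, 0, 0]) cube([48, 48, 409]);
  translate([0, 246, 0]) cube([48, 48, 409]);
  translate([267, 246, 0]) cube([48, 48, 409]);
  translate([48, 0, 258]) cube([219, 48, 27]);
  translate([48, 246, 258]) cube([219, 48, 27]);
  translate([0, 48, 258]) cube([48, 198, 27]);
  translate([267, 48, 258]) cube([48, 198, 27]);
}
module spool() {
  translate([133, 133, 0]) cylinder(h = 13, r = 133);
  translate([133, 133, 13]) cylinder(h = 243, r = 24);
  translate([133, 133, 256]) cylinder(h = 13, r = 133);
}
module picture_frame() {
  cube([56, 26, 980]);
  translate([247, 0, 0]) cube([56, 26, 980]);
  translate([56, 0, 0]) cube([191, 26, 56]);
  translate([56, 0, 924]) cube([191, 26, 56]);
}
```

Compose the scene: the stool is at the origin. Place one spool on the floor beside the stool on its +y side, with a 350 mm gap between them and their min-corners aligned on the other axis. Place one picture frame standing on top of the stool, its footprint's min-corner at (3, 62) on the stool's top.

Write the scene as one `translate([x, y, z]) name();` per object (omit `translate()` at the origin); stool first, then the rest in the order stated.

stool();
translate([0, 644, 0]) spool();
translate([3, 62, 432]) picture_frame();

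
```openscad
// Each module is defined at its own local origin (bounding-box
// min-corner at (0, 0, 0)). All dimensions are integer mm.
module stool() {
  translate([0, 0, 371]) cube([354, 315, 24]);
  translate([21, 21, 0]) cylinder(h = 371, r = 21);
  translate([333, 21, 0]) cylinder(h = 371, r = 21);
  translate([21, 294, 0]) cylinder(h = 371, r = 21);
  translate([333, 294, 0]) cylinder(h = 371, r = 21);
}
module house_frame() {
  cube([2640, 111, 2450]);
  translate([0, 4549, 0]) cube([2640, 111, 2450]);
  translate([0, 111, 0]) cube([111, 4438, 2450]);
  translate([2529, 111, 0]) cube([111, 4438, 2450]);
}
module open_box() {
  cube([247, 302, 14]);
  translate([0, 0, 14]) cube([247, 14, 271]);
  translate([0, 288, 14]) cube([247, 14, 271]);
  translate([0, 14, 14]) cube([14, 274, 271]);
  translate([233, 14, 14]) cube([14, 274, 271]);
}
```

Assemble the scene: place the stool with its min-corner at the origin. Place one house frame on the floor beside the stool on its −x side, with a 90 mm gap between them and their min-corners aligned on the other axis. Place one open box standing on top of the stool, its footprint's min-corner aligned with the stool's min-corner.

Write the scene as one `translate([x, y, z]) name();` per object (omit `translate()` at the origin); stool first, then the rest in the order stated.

stool();
translate([-2730, 0, 0]) house_frame();
translate([0, 0, 395]) open_box();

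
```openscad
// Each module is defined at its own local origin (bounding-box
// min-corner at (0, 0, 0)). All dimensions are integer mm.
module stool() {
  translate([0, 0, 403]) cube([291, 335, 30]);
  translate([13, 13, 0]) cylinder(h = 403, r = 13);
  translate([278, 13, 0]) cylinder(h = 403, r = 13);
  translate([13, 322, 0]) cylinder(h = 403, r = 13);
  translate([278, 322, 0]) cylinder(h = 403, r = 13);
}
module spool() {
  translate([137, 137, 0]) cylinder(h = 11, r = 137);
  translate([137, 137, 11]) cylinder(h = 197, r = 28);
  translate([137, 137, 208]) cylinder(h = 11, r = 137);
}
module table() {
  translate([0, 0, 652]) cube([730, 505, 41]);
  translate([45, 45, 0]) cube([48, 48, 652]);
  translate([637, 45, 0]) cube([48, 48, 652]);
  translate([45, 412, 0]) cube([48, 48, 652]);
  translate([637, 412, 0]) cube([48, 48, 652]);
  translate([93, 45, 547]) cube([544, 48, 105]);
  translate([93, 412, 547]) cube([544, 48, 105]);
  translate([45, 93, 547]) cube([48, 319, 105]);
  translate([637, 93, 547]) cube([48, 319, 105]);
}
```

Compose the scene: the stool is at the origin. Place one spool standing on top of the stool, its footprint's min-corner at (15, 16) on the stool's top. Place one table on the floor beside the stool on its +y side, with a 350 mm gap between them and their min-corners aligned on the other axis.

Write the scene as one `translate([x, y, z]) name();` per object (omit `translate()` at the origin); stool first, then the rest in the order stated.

stool();
translate([15, 16, 433]) spool();
translate([0, 685, 0]) table();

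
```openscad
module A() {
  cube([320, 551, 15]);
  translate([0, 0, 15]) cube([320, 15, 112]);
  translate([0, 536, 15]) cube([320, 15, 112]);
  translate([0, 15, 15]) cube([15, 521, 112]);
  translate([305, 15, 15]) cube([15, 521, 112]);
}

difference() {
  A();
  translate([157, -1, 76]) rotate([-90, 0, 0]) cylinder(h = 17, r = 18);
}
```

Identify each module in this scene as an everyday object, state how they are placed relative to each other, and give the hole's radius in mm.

The subtracted cylinder has r = 18 mm.

A is an open box. The open box has a circular hole through its front wall. The hole's radius is 18 mm.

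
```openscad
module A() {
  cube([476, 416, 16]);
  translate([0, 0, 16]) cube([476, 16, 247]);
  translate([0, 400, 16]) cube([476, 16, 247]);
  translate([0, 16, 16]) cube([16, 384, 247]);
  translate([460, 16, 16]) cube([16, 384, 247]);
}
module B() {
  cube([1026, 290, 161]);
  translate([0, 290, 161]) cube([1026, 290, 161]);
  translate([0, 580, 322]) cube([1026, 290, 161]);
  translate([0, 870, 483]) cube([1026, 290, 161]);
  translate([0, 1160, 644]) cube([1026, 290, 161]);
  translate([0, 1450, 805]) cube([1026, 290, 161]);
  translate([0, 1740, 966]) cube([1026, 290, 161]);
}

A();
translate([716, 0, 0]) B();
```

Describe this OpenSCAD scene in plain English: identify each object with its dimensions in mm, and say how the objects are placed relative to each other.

A is an open-topped rectangular box: outside dimensions 476×416×263 mm, with a uniform wall and base thickness of 16 mm. The base is a full 476×416 slab on the floor; four walls sit on top of the base. The front and back walls (the −y and +y sides) span the full width; the two side walls fit between them.

B is a straight staircase of 7 solid steps. Each step is 1026 mm wide (x), 290 mm deep (y, the going) and 161 mm tall (the rise). The first step rests on the floor; each subsequent step sits one going further in +y and one rise higher in +z, directly behind and above the previous step with no overlap.

The staircase is on the floor beside the open box on its +x side.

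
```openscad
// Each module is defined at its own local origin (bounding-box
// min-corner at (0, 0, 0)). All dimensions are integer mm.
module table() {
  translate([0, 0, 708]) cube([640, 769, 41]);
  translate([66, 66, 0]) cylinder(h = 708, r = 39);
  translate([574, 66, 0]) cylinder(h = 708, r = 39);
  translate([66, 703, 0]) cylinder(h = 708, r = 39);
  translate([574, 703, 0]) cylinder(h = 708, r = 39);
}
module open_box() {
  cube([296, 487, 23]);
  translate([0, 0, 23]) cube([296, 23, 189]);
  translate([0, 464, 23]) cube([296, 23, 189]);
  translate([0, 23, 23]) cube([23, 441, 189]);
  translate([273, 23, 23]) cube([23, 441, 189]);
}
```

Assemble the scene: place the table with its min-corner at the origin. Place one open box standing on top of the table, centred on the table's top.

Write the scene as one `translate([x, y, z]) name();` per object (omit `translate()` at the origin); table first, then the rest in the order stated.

table();
translate([172, 141, 749]) open_box();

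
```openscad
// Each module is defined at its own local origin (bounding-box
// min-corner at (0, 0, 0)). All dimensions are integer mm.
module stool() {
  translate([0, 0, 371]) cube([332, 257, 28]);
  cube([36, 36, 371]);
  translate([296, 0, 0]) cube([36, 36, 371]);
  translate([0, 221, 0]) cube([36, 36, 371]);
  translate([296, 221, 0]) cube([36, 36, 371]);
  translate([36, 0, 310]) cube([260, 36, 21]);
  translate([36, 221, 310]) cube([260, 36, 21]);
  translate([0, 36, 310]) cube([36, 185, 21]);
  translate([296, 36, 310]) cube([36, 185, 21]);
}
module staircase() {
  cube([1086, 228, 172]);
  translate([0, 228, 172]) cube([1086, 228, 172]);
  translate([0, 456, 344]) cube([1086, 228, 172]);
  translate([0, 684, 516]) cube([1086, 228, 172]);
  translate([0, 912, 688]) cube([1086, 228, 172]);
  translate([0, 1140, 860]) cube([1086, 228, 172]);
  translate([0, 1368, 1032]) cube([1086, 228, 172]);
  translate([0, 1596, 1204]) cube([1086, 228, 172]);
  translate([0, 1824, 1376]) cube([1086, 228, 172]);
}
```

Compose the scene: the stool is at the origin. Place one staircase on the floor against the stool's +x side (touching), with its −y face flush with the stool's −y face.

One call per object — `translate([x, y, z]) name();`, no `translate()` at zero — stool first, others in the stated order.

stool();
translate([332, 0, 0]) staircase();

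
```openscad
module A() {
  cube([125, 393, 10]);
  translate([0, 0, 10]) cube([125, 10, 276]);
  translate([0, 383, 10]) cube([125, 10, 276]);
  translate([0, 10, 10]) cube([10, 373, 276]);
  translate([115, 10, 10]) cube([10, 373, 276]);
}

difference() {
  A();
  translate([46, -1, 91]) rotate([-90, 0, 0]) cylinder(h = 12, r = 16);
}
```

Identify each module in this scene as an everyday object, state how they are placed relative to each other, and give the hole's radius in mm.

A is an open box. The open box has a circular hole through its front wall. The hole's radius is 16 mm.

The subtracted cylinder has r = 16 mm.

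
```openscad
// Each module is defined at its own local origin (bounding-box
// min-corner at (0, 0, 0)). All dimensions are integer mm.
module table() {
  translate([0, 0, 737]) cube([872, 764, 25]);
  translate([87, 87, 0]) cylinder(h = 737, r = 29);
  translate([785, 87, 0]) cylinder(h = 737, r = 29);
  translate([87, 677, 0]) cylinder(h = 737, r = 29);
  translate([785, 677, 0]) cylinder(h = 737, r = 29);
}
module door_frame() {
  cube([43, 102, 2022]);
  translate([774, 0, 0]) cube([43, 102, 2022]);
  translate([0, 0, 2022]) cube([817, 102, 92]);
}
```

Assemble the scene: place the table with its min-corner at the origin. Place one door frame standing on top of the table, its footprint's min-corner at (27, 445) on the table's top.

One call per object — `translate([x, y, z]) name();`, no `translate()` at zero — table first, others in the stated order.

table();
translate([27, 445, 762]) door_frame();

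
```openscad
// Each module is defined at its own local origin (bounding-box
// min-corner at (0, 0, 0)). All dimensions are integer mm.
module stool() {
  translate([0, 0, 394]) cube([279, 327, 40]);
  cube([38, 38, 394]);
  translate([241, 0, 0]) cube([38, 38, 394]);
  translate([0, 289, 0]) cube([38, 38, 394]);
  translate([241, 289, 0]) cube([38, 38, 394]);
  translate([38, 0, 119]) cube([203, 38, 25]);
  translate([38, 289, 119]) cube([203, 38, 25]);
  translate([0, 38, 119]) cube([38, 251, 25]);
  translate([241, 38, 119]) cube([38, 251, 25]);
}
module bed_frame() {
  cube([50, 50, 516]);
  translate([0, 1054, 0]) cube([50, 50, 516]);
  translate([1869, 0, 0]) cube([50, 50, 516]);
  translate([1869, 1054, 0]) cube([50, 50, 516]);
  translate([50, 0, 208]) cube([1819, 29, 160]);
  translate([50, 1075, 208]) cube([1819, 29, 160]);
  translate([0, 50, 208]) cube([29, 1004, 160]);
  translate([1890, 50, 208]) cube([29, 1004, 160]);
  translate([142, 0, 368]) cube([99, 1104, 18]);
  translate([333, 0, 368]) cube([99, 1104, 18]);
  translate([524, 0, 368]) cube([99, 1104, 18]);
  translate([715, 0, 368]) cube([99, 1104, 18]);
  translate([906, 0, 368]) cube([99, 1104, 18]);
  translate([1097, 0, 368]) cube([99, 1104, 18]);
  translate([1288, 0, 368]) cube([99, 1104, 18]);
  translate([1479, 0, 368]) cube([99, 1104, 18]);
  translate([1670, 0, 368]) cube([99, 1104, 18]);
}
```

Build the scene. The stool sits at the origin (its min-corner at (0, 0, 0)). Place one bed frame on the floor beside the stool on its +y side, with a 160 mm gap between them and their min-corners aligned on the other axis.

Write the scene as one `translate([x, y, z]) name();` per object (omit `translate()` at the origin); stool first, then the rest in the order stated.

stool();
translate([0, 487, 0]) bed_frame();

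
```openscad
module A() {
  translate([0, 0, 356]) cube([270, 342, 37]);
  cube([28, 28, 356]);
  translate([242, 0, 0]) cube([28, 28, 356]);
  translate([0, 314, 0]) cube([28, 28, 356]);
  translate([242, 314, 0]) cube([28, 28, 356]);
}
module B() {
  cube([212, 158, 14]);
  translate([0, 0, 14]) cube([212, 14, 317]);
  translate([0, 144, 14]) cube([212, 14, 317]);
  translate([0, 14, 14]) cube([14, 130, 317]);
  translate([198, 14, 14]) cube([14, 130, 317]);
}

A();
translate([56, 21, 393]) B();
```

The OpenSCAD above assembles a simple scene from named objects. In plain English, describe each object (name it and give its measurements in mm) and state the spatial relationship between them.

A is a simple wooden stool: a rectangular seat 270 mm (x) by 342 mm (y), 37 mm thick, top face at z = 393 mm, on four square legs, each 28×28 mm in cross-section. The legs rest on z = 0, each flush with a corner of the seat.

B is an open-topped rectangular box: outside dimensions 212×158×331 mm, with a uniform wall and base thickness of 14 mm. The base is a full 212×158 slab on the floor; four walls sit on top of the base. The front and back walls (the −y and +y sides) span the full width; the two side walls fit between them.

The open box is on top of the stool.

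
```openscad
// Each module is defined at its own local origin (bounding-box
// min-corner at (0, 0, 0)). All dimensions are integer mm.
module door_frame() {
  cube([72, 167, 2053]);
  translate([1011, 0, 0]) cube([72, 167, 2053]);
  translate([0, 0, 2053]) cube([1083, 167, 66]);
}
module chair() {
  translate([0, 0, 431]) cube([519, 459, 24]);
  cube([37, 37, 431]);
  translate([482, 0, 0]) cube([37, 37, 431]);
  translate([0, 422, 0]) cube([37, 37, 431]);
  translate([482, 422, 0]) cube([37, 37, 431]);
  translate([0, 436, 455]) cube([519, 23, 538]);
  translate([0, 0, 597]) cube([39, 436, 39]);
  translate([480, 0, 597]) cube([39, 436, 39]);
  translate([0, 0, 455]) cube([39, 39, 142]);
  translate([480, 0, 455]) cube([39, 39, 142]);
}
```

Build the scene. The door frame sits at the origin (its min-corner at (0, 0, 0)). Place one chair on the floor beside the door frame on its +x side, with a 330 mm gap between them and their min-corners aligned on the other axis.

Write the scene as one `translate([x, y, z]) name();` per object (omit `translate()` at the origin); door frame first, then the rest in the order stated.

door_frame();
translate([1413, 0, 0]) chair();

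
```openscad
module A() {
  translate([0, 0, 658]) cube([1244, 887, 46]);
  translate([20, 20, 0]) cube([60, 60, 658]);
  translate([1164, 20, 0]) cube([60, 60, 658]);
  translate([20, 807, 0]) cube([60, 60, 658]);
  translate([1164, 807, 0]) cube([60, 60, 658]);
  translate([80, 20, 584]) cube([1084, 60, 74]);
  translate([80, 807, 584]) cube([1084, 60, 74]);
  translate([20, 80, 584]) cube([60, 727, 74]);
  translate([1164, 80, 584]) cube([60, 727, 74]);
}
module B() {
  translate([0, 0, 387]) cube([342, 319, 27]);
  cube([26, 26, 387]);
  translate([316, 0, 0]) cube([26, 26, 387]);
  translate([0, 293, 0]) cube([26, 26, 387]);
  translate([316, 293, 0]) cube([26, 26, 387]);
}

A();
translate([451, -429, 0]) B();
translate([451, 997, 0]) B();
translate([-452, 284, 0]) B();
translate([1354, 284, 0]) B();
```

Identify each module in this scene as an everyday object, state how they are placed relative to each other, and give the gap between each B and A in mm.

Each stool's nearest face is 110 mm from the table's bounding box.

A is a table. B is a stool. Four stools sit around the table at the −y, +y, −x, +x sides. The gap between each stool and the table is 110 mm.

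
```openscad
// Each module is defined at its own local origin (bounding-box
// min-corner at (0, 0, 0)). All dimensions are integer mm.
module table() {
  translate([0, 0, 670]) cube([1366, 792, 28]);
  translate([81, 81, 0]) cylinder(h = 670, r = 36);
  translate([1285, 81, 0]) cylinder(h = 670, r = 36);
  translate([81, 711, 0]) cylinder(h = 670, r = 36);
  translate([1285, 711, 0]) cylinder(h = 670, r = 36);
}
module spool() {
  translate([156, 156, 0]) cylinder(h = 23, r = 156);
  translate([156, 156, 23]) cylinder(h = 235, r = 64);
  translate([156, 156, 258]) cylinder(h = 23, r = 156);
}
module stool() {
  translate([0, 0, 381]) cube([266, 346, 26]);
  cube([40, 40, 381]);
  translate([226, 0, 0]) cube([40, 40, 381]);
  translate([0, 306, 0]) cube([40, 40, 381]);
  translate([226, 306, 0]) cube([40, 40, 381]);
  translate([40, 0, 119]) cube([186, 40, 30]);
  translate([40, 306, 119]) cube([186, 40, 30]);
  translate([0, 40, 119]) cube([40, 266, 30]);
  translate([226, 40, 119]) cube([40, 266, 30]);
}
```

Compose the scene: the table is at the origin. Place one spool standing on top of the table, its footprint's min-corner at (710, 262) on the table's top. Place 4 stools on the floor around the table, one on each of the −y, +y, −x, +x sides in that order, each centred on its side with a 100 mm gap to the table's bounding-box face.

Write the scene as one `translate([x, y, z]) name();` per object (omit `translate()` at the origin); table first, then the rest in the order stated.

table();
translate([710, 262, 698]) spool();
translate([550, -446, 0]) stool();
translate([550, 892, 0]) stool();
translate([-366, 223, 0]) stool();
translate([1466, 223, 0]) stool();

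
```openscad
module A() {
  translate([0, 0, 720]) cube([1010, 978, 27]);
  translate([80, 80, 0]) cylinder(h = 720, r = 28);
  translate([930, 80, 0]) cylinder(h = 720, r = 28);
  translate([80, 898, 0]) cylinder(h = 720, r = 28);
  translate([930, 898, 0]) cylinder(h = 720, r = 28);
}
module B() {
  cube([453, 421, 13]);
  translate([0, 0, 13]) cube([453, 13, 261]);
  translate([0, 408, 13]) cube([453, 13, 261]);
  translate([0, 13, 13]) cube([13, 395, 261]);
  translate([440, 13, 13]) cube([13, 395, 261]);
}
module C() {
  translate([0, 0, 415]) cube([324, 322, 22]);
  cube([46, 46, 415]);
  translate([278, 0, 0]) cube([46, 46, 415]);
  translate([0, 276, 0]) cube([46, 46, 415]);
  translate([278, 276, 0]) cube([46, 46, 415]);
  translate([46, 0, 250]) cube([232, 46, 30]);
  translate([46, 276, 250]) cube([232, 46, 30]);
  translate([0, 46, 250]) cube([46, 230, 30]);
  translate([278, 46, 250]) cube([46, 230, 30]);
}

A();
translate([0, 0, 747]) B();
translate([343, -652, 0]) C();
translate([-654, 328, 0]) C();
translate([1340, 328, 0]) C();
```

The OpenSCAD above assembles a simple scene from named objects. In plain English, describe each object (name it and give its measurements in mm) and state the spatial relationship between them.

A is a table: top 1010 mm (x) × 978 mm (y), 27 mm thick, upper face at z = 747 mm, on four round legs of 56 mm diameter, each leg's bounding box inset 52 mm from the nearest pair of top edges, running from z = 0 to the bottom of the top.

B is an open storage box with external size 453×421×274 mm and wall thickness 13 mm (the base is also 13 mm thick). The base covers the whole footprint; the four walls stand on the base, with the y-facing walls full-width and the x-facing walls fitting between their inner faces.

C is a four-legged stool. The seat is a 324×322×22 mm slab whose top surface is at z = 437 mm; four square legs, each 46×46 mm in cross-section, run from the floor (z = 0) to the underside of the seat, each flush with a corner of the seat. Four stretchers, 46 mm wide and 30 mm tall, connect adjacent legs with their undersides at z = 250 mm, each running between the inner faces of the legs it joins and aligned with the legs' outer faces on the other axis.

The open box is on top of the table. Three stools sit around the table at the −y, −x, +x sides.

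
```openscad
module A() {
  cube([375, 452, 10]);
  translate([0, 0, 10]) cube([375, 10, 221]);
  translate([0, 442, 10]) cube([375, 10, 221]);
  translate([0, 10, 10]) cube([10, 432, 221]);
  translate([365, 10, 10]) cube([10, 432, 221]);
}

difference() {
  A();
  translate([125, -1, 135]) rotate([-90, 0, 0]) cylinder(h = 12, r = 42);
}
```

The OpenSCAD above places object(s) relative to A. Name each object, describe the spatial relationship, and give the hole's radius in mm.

The subtracted cylinder has r = 42 mm.

A is an open box. The open box has a circular hole through its front wall. The hole's radius is 42 mm.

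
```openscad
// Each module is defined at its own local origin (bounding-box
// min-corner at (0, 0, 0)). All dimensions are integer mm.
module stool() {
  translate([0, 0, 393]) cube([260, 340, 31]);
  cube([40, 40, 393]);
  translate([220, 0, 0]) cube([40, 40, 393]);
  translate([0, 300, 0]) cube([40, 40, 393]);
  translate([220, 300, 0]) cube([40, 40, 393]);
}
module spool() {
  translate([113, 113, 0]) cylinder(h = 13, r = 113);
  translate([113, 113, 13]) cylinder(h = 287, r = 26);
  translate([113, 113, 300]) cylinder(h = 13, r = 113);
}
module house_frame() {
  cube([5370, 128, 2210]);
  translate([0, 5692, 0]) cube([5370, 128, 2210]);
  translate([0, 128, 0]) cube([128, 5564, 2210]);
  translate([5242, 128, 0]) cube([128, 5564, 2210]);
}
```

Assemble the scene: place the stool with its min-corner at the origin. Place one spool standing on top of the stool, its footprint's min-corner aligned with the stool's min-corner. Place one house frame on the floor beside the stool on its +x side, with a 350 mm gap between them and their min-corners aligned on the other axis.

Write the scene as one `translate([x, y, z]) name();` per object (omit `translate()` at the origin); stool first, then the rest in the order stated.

stool();
translate([0, 0, 424]) spool();
translate([610, 0, 0]) house_frame();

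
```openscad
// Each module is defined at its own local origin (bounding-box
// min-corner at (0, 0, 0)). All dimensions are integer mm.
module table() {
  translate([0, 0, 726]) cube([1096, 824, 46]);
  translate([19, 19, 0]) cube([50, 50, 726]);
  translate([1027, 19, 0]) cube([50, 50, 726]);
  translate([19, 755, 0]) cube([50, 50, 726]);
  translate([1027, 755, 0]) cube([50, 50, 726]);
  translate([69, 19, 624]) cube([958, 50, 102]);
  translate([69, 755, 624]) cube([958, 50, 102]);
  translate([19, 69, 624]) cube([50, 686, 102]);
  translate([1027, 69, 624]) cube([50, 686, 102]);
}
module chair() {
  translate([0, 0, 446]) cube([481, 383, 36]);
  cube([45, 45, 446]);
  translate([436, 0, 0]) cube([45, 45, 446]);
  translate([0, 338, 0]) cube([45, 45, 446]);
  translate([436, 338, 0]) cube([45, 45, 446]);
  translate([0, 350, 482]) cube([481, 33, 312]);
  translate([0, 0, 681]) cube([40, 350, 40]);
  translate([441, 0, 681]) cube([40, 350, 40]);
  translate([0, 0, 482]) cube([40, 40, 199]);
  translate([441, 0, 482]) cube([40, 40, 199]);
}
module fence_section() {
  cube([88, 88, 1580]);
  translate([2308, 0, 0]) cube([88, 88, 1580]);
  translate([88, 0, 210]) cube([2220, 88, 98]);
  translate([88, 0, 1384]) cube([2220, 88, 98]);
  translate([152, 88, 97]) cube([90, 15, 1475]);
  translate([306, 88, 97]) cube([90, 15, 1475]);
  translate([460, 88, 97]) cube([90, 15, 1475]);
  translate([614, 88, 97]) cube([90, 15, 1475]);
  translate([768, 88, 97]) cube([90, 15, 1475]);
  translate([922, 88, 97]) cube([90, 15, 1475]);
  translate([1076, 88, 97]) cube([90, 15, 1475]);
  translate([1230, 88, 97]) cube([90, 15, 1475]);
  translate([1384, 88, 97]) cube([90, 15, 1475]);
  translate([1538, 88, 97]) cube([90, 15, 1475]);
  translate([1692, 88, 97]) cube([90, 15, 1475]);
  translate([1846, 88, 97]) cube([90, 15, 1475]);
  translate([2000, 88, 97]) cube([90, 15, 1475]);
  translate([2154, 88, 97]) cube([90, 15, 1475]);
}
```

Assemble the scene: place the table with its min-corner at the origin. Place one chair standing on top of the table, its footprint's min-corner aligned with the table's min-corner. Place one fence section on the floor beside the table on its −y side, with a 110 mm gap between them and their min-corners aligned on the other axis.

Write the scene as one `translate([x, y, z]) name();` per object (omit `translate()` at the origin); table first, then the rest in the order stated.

table();
translate([0, 0, 772]) chair();
translate([0, -213, 0]) fence_section();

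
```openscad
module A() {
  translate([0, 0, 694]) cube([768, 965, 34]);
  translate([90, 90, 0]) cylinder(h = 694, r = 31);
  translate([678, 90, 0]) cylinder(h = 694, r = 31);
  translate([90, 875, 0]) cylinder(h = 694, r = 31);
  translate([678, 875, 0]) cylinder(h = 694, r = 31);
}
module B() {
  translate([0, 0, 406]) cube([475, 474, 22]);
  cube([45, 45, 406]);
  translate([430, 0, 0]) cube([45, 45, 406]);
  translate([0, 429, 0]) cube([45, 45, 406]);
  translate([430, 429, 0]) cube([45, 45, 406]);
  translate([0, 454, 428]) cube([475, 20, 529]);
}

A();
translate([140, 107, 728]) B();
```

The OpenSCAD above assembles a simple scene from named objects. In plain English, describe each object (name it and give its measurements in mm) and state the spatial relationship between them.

A is a table: top 768 mm (x) × 965 mm (y), 34 mm thick, upper face at z = 728 mm, on four round legs of 62 mm diameter, each leg's bounding box inset 59 mm from the nearest pair of top edges, running from z = 0 to the bottom of the top.

B is a chair: 475×474 mm seat, 22 mm thick, top at z = 428 mm, on four 45 mm square corner legs flush with the seat edges. A 20 mm thick backrest slab spans the full seat width, extending 529 mm above the seat top, its back face flush with the seat's +y edge.

The chair is on top of the table.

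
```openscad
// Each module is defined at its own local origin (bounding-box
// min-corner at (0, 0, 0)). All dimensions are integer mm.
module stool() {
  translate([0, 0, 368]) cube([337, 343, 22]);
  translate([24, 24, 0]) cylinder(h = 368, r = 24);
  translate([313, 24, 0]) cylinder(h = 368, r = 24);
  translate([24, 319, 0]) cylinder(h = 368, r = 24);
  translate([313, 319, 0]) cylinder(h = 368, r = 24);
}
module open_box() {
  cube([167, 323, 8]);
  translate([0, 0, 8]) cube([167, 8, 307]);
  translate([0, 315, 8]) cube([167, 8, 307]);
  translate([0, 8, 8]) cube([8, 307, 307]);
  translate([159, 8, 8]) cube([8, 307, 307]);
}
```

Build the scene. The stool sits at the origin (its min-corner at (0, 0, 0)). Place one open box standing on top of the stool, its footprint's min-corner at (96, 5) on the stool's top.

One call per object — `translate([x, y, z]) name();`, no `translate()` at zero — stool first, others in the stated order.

stool();
translate([96, 5, 390]) open_box();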